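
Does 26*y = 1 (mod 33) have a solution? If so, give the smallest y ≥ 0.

gcd(26, 33) = 1, so a unique solution mod 33 exists.
26⁻¹ ≡ 14 (mod 33).
y ≡ 14*1 ≡ 14 (mod 33).

14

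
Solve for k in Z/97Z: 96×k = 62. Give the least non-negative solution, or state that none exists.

gcd(96, 97) = 1, so a unique solution mod 97 exists.
96⁻¹ ≡ 96 (mod 97).
k ≡ 96×62 ≡ 35 (mod 97).

35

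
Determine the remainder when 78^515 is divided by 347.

515 in binary is 1000000011, i.e. 515 = 512 + 2 + 1.
78^1 ≡ 78 (mod 347)
78^2 ≡ 78^2 = 6084 ≡ 185 (mod 347)
78^4 ≡ 185^2 = 34225 ≡ 219 (mod 347)
78^8 ≡ 219^2 = 47961 ≡ 75 (mod 347)
78^16 ≡ 75^2 = 5625 ≡ 73 (mod 347)
78^32 ≡ 73^2 = 5329 ≡ 124 (mod 347)
78^64 ≡ 124^2 = 15376 ≡ 108 (mod 347)
78^128 ≡ 108^2 = 11664 ≡ 213 (mod 347)
78^256 ≡ 213^2 = 45369 ≡ 259 (mod 347)
78^512 ≡ 259^2 = 67081 ≡ 110 (mod 347)
78^515 = 78^512 · 78^2 · 78^1 ≡ 110 · 185 · 78 (mod 347).
Accumulate the product:
110 · 185 = 20350 ≡ 224
224 · 78 = 17472 ≡ 122

122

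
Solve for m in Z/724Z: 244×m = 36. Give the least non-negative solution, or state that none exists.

104

gcd(244, 724) = 4, and 4 | 36, so solutions exist.
Divide through by 4: 61×m = 9 (mod 181).
61⁻¹ ≡ 92 (mod 181).
m ≡ 92×9 ≡ 104 (mod 181).
The smallest non-negative solution is m = 104.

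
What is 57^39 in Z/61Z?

34

Compute successive squares:
39 in binary is 100111, i.e. 39 = 32 + 4 + 2 + 1.
57^1 ≡ 57 (mod 61)
57^2 ≡ 57^2 = 3249 ≡ 16 (mod 61)
57^4 ≡ 16^2 = 256 ≡ 12 (mod 61)
57^8 ≡ 12^2 = 144 ≡ 22 (mod 61)
57^16 ≡ 22^2 = 484 ≡ 57 (mod 61)
57^32 ≡ 57^2 = 3249 ≡ 16 (mod 61)
57^39 = 57^32 * 57^4 * 57^2 * 57^1 ≡ 16 * 12 * 16 * 57 (mod 61).
Accumulate the product:
16 * 12 = 192 ≡ 9
9 * 16 = 144 ≡ 22
22 * 57 = 1254 ≡ 34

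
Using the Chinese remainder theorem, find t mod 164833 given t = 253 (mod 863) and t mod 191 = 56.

863⁻¹ mod 191: 863*164 ≡ 1 (mod 191), so 863⁻¹ ≡ 164.
t = 253 + 863*((56 − 253)*164 mod 191) = 253 + 863*162 = 140059.

140059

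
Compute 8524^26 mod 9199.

2495

By square-and-multiply:
8524^1 ≡ 8524 (mod 9199)
8524^2 ≡ 8524^2 = 72658576 ≡ 4874 (mod 9199)
8524^4 ≡ 4874^2 = 23755876 ≡ 4058 (mod 9199)
8524^8 ≡ 4058^2 = 16467364 ≡ 1154 (mod 9199)
8524^16 ≡ 1154^2 = 1331716 ≡ 7060 (mod 9199)
8524^26 = 8524^16 * 8524^8 * 8524^2 ≡ 7060 * 1154 * 4874 (mod 9199).
Accumulate the product:
7060 * 1154 = 8147240 ≡ 6125
6125 * 4874 = 29853250 ≡ 2495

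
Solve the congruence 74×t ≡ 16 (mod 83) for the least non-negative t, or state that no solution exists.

72

gcd(74, 83) = 1, so a unique solution mod 83 exists.
74⁻¹ ≡ 46 (mod 83).
t ≡ 46×16 ≡ 72 (mod 83).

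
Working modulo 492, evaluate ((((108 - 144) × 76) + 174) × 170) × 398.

108 - 144 = -36 ≡ 456 (mod 492)
456 × 76 = 34656 ≡ 216 (mod 492)
216 + 174 = 390
390 × 170 = 66300 ≡ 372 (mod 492)
372 × 398 = 148056 ≡ 456 (mod 492)

456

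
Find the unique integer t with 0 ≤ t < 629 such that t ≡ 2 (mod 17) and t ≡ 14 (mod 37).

495

17⁻¹ mod 37: 17·24 ≡ 1 (mod 37), so 17⁻¹ ≡ 24.
t = 2 + 17·((14 − 2)·24 mod 37) = 2 + 17·29 = 495.
Check: 495 mod 17 = 2, 495 mod 37 = 14. ✓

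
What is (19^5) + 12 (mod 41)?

(19)^5 ≡ 27 (mod 41)
27 + 12 = 39

39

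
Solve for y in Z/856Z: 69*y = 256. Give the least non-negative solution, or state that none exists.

gcd(69, 856) = 1, so a unique solution mod 856 exists.
69⁻¹ ≡ 397 (mod 856).
y ≡ 397*256 ≡ 624 (mod 856).

624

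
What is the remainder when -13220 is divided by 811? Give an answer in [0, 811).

-13220 = -17·811 + 567, so -13220 ≡ 567 (mod 811).

567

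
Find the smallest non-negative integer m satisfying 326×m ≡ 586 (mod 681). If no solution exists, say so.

77

gcd(326, 681) = 1, so a unique solution mod 681 exists.
326⁻¹ ≡ 587 (mod 681).
m ≡ 587×586 ≡ 77 (mod 681).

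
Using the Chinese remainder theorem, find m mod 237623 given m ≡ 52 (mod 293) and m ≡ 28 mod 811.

139520

293⁻¹ mod 811: 293*656 ≡ 1 (mod 811), so 293⁻¹ ≡ 656.
m = 52 + 293*((28 − 52)*656 mod 811) = 52 + 293*476 = 139520.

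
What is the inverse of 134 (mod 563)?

By the extended Euclidean algorithm:
563 = 4·134 + 27
134 = 4·27 + 26
27 = 1·26 + 1
26 = 26·1 + 0
gcd(134, 563) = 1, so the inverse exists.
Back-substitute for 1:
1 = 1·27 − 1·26
  = −1·134 + 5·27
  = 5·563 − 21·134
So 134⁻¹ ≡ −21 ≡ 542 (mod 563).

542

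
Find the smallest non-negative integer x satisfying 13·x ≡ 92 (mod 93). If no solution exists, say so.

gcd(13, 93) = 1, so a unique solution mod 93 exists.
13⁻¹ ≡ 43 (mod 93).
x ≡ 43·92 ≡ 50 (mod 93).

50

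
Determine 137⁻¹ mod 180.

113

By the extended Euclidean algorithm:
180 = 1·137 + 43
137 = 3·43 + 8
43 = 5·8 + 3
8 = 2·3 + 2
3 = 1·2 + 1
2 = 2·1 + 0
gcd(137, 180) = 1, so the inverse exists.
Bézout: 1 = 51·180 − 67·137.
So 137⁻¹ ≡ −67 ≡ 113 (mod 180).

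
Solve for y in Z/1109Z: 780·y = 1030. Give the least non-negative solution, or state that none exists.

gcd(780, 1109) = 1, so a unique solution mod 1109 exists.
780⁻¹ ≡ 300 (mod 1109).
y ≡ 300·1030 ≡ 698 (mod 1109).

698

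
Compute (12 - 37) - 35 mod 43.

26

12 - 37 = -25 ≡ 18 (mod 43)
18 - 35 = -17 ≡ 26 (mod 43)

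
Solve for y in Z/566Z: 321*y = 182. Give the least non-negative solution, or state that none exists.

258

gcd(321, 566) = 1, so a unique solution mod 566 exists.
321⁻¹ ≡ 499 (mod 566).
y ≡ 499*182 ≡ 258 (mod 566).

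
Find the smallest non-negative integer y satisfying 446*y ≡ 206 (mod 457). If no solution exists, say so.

189

gcd(446, 457) = 1, so a unique solution mod 457 exists.
446⁻¹ ≡ 83 (mod 457).
y ≡ 83*206 ≡ 189 (mod 457).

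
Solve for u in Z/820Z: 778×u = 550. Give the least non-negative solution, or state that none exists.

gcd(778, 820) = 2, and 2 | 550, so solutions exist.
Divide through by 2: 389×u ≡ 275 mod 410.
389⁻¹ ≡ 39 (mod 410).
u ≡ 39×275 ≡ 65 (mod 410).
The smallest non-negative solution is u = 65.

65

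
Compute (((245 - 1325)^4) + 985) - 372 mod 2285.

245 - 1325 = -1080 ≡ 1205 (mod 2285)
(1205)^4 ≡ 1130 (mod 2285)
1130 + 985 = 2115
2115 - 372 = 1743

1743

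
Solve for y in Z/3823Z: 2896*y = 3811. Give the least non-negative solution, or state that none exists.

1695

gcd(2896, 3823) = 1, so a unique solution mod 3823 exists.
2896⁻¹ ≡ 2726 (mod 3823).
y ≡ 2726*3811 ≡ 1695 (mod 3823).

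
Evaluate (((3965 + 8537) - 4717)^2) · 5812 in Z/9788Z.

516

3965 + 8537 = 12502 ≡ 2714 (mod 9788)
2714 - 4717 = -2003 ≡ 7785 (mod 9788)
(7785)^2 ≡ 8717 (mod 9788)
8717 · 5812 = 50663204 ≡ 516 (mod 9788)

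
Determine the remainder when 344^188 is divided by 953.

206

Compute successive squares:
188 in binary is 10111100, i.e. 188 = 128 + 32 + 16 + 8 + 4.
344^1 ≡ 344 (mod 953)
344^2 ≡ 344^2 = 118336 ≡ 164 (mod 953)
344^4 ≡ 164^2 = 26896 ≡ 212 (mod 953)
344^8 ≡ 212^2 = 44944 ≡ 153 (mod 953)
344^16 ≡ 153^2 = 23409 ≡ 537 (mod 953)
344^32 ≡ 537^2 = 288369 ≡ 563 (mod 953)
344^64 ≡ 563^2 = 316969 ≡ 573 (mod 953)
344^128 ≡ 573^2 = 328329 ≡ 497 (mod 953)
344^188 = 344^128 · 344^32 · 344^16 · 344^8 · 344^4 ≡ 497 · 563 · 537 · 153 · 212 (mod 953).
Accumulate the product:
497 · 563 = 279811 ≡ 582
582 · 537 = 312534 ≡ 903
903 · 153 = 138159 ≡ 927
927 · 212 = 196524 ≡ 206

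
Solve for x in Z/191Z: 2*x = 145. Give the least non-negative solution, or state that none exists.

gcd(2, 191) = 1, so a unique solution mod 191 exists.
2⁻¹ ≡ 96 (mod 191).
x ≡ 96*145 ≡ 168 (mod 191).

168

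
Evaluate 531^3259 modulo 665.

531

Using repeated squaring:
531^1 ≡ 531 (mod 665)
531^2 ≡ 531^2 = 281961 ≡ 1 (mod 665)
531^4 ≡ 1^2 = 1 (mod 665)
531^8 ≡ 1^2 = 1 (mod 665)
531^16 ≡ 1^2 = 1 (mod 665)
531^32 ≡ 1^2 = 1 (mod 665)
531^64 ≡ 1^2 = 1 (mod 665)
531^128 ≡ 1^2 = 1 (mod 665)
531^256 ≡ 1^2 = 1 (mod 665)
531^512 ≡ 1^2 = 1 (mod 665)
531^1024 ≡ 1^2 = 1 (mod 665)
531^2048 ≡ 1^2 = 1 (mod 665)
531^3259 = 531^2048 × 531^1024 × 531^128 × 531^32 × 531^16 × 531^8 × 531^2 × 531^1 ≡ 1 × 1 × 1 × 1 × 1 × 1 × 1 × 531 (mod 665).
Accumulate the product:
1 × 1 = 1
1 × 1 = 1
1 × 1 = 1
1 × 1 = 1
1 × 1 = 1
1 × 1 = 1
1 × 531 = 531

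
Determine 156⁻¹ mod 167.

By the extended Euclidean algorithm:
167 = 1×156 + 11
156 = 14×11 + 2
11 = 5×2 + 1
2 = 2×1 + 0
gcd(156, 167) = 1, so the inverse exists.
Bézout: 1 = 71×167 − 76×156.
So 156⁻¹ ≡ −76 ≡ 91 (mod 167).

91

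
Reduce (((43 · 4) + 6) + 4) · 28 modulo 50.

46

43 · 4 = 172 ≡ 22 (mod 50)
22 + 6 = 28
28 + 4 = 32
32 · 28 = 896 ≡ 46 (mod 50)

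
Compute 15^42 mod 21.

15

42 in binary is 101010, i.e. 42 = 32 + 8 + 2.
15^1 ≡ 15 (mod 21)
15^2 ≡ 15^2 = 225 ≡ 15 (mod 21)
15^4 ≡ 15^2 = 225 ≡ 15 (mod 21)
15^8 ≡ 15^2 = 225 ≡ 15 (mod 21)
15^16 ≡ 15^2 = 225 ≡ 15 (mod 21)
15^32 ≡ 15^2 = 225 ≡ 15 (mod 21)
15^42 = 15^32 × 15^8 × 15^2 ≡ 15 × 15 × 15 (mod 21).
Accumulate the product:
15 × 15 = 225 ≡ 15
15 × 15 = 225 ≡ 15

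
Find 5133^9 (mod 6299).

9 in binary is 1001, i.e. 9 = 8 + 1.
5133^1 ≡ 5133 (mod 6299)
5133^2 ≡ 5133^2 = 26347689 ≡ 5271 (mod 6299)
5133^4 ≡ 5271^2 = 27783441 ≡ 4851 (mod 6299)
5133^8 ≡ 4851^2 = 23532201 ≡ 5436 (mod 6299)
5133^9 = 5133^8 × 5133^1 ≡ 5436 × 5133 (mod 6299).
5436 × 5133 = 27902988 ≡ 4717 (mod 6299).

4717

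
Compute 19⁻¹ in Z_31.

18

Run the extended Euclidean algorithm:
31 = 1*19 + 12
19 = 1*12 + 7
12 = 1*7 + 5
7 = 1*5 + 2
5 = 2*2 + 1
2 = 2*1 + 0
gcd(19, 31) = 1, so the inverse exists.
Bézout: 1 = 8*31 − 13*19.
So 19⁻¹ ≡ −13 ≡ 18 (mod 31).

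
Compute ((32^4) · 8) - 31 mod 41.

(32)^4 ≡ 1 (mod 41)
1 · 8 = 8
8 - 31 = -23 ≡ 18 (mod 41)

18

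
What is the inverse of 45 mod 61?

19

Apply the Euclidean algorithm and back-substitute:
61 = 1×45 + 16
45 = 2×16 + 13
16 = 1×13 + 3
13 = 4×3 + 1
3 = 3×1 + 0
gcd(45, 61) = 1, so the inverse exists.
Back-substitute for 1:
1 = 1×13 − 4×3
  = −4×16 + 5×13
  = 5×45 − 14×16
  = −14×61 + 19×45
So 45⁻¹ ≡ 19 (mod 61).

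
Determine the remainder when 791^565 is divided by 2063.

Compute successive squares:
791^1 ≡ 791 (mod 2063)
791^2 ≡ 791^2 = 625681 ≡ 592 (mod 2063)
791^4 ≡ 592^2 = 350464 ≡ 1817 (mod 2063)
791^8 ≡ 1817^2 = 3301489 ≡ 689 (mod 2063)
791^16 ≡ 689^2 = 474721 ≡ 231 (mod 2063)
791^32 ≡ 231^2 = 53361 ≡ 1786 (mod 2063)
791^64 ≡ 1786^2 = 3189796 ≡ 398 (mod 2063)
791^128 ≡ 398^2 = 158404 ≡ 1616 (mod 2063)
791^256 ≡ 1616^2 = 2611456 ≡ 1761 (mod 2063)
791^512 ≡ 1761^2 = 3101121 ≡ 432 (mod 2063)
791^565 = 791^512 · 791^32 · 791^16 · 791^4 · 791^1 ≡ 432 · 1786 · 231 · 1817 · 791 (mod 2063).
Accumulate the product:
432 · 1786 = 771552 ≡ 2053
2053 · 231 = 474243 ≡ 1816
1816 · 1817 = 3299672 ≡ 935
935 · 791 = 739585 ≡ 1031

1031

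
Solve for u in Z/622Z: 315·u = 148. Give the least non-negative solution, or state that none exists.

gcd(315, 622) = 1, so a unique solution mod 622 exists.
315⁻¹ ≡ 389 (mod 622).
u ≡ 389·148 ≡ 348 (mod 622).

348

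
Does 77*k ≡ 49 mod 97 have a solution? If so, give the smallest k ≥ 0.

gcd(77, 97) = 1, so a unique solution mod 97 exists.
77⁻¹ ≡ 63 (mod 97).
k ≡ 63*49 ≡ 80 (mod 97).

80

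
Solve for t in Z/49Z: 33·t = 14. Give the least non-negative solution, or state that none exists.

gcd(33, 49) = 1, so a unique solution mod 49 exists.
33⁻¹ ≡ 3 (mod 49).
t ≡ 3·14 ≡ 42 (mod 49).

42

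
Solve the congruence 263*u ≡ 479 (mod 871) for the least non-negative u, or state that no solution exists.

333

gcd(263, 871) = 1, so a unique solution mod 871 exists.
263⁻¹ ≡ 308 (mod 871).
u ≡ 308*479 ≡ 333 (mod 871).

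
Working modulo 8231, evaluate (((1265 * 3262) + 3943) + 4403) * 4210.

2531

1265 * 3262 = 4126430 ≡ 2699 (mod 8231)
2699 + 3943 = 6642
6642 + 4403 = 11045 ≡ 2814 (mod 8231)
2814 * 4210 = 11846940 ≡ 2531 (mod 8231)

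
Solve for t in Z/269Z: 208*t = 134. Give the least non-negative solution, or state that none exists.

86

gcd(208, 269) = 1, so a unique solution mod 269 exists.
208⁻¹ ≡ 97 (mod 269).
t ≡ 97*134 ≡ 86 (mod 269).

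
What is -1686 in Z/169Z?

4

-1686 = -10*169 + 4, so -1686 ≡ 4 (mod 169).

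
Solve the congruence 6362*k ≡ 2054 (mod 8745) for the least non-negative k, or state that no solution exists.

gcd(6362, 8745) = 1, so a unique solution mod 8745 exists.
6362⁻¹ ≡ 3578 (mod 8745).
k ≡ 3578*2054 ≡ 3412 (mod 8745).

3412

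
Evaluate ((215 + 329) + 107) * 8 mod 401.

215 + 329 = 544 ≡ 143 (mod 401)
143 + 107 = 250
250 * 8 = 2000 ≡ 396 (mod 401)

396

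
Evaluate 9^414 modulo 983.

9^1 ≡ 9 (mod 983)
9^2 ≡ 9^2 = 81 (mod 983)
9^4 ≡ 81^2 = 6561 ≡ 663 (mod 983)
9^8 ≡ 663^2 = 439569 ≡ 168 (mod 983)
9^16 ≡ 168^2 = 28224 ≡ 700 (mod 983)
9^32 ≡ 700^2 = 490000 ≡ 466 (mod 983)
9^64 ≡ 466^2 = 217156 ≡ 896 (mod 983)
9^128 ≡ 896^2 = 802816 ≡ 688 (mod 983)
9^256 ≡ 688^2 = 473344 ≡ 521 (mod 983)
9^414 = 9^256 * 9^128 * 9^16 * 9^8 * 9^4 * 9^2 ≡ 521 * 688 * 700 * 168 * 663 * 81 (mod 983).
Accumulate the product:
521 * 688 = 358448 ≡ 636
636 * 700 = 445200 ≡ 884
884 * 168 = 148512 ≡ 79
79 * 663 = 52377 ≡ 278
278 * 81 = 22518 ≡ 892

892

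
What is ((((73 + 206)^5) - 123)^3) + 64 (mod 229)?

118

73 + 206 = 279 ≡ 50 (mod 229)
(50)^5 ≡ 188 (mod 229)
188 - 123 = 65
(65)^3 ≡ 54 (mod 229)
54 + 64 = 118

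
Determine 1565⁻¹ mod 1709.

629

By the extended Euclidean algorithm:
1709 = 1*1565 + 144
1565 = 10*144 + 125
144 = 1*125 + 19
125 = 6*19 + 11
19 = 1*11 + 8
11 = 1*8 + 3
8 = 2*3 + 2
3 = 1*2 + 1
2 = 2*1 + 0
gcd(1565, 1709) = 1, so the inverse exists.
Bézout: 1 = −576*1709 + 629*1565.
So 1565⁻¹ ≡ 629 (mod 1709).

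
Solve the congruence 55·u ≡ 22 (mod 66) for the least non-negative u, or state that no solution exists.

gcd(55, 66) = 11, and 11 | 22, so solutions exist.
Divide through by 11: 5·u ≡ 2 (mod 6).
5⁻¹ ≡ 5 (mod 6).
u ≡ 5·2 ≡ 4 (mod 6).
The smallest non-negative solution is u = 4.

4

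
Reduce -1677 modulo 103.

-1677 = -17×103 + 74, so -1677 ≡ 74 (mod 103).

74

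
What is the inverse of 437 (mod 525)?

By the extended Euclidean algorithm:
525 = 1×437 + 88
437 = 4×88 + 85
88 = 1×85 + 3
85 = 28×3 + 1
3 = 3×1 + 0
gcd(437, 525) = 1, so the inverse exists.
Bézout: 1 = −144×525 + 173×437.
So 437⁻¹ ≡ 173 (mod 525).

173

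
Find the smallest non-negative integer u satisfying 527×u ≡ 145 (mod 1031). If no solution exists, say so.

685

gcd(527, 1031) = 1, so a unique solution mod 1031 exists.
527⁻¹ ≡ 538 (mod 1031).
u ≡ 538×145 ≡ 685 (mod 1031).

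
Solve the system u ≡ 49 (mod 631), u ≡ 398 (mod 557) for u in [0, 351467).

631⁻¹ mod 557: 631·414 ≡ 1 (mod 557), so 631⁻¹ ≡ 414.
u = 49 + 631·((398 − 49)·414 mod 557) = 49 + 631·223 = 140762.

140762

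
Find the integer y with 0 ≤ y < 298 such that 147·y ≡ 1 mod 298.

223

Run the extended Euclidean algorithm:
298 = 2×147 + 4
147 = 36×4 + 3
4 = 1×3 + 1
3 = 3×1 + 0
gcd(147, 298) = 1, so the inverse exists.
Bézout: 1 = 37×298 − 75×147.
So 147⁻¹ ≡ −75 ≡ 223 (mod 298).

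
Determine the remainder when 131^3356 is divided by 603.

Compute successive squares:
3356 in binary is 110100011100, i.e. 3356 = 2048 + 1024 + 256 + 16 + 8 + 4.
131^1 ≡ 131 (mod 603)
131^2 ≡ 131^2 = 17161 ≡ 277 (mod 603)
131^4 ≡ 277^2 = 76729 ≡ 148 (mod 603)
131^8 ≡ 148^2 = 21904 ≡ 196 (mod 603)
131^16 ≡ 196^2 = 38416 ≡ 427 (mod 603)
131^32 ≡ 427^2 = 182329 ≡ 223 (mod 603)
131^64 ≡ 223^2 = 49729 ≡ 283 (mod 603)
131^128 ≡ 283^2 = 80089 ≡ 493 (mod 603)
131^256 ≡ 493^2 = 243049 ≡ 40 (mod 603)
131^512 ≡ 40^2 = 1600 ≡ 394 (mod 603)
131^1024 ≡ 394^2 = 155236 ≡ 265 (mod 603)
131^2048 ≡ 265^2 = 70225 ≡ 277 (mod 603)
131^3356 = 131^2048 * 131^1024 * 131^256 * 131^16 * 131^8 * 131^4 ≡ 277 * 265 * 40 * 427 * 196 * 148 (mod 603).
Accumulate the product:
277 * 265 = 73405 ≡ 442
442 * 40 = 17680 ≡ 193
193 * 427 = 82411 ≡ 403
403 * 196 = 78988 ≡ 598
598 * 148 = 88504 ≡ 466

466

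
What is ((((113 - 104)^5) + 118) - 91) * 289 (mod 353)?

113 - 104 = 9
(9)^5 ≡ 98 (mod 353)
98 + 118 = 216
216 - 91 = 125
125 * 289 = 36125 ≡ 119 (mod 353)

119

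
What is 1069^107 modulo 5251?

1069^1 ≡ 1069 (mod 5251)
1069^2 ≡ 1069^2 = 1142761 ≡ 3294 (mod 5251)
1069^4 ≡ 3294^2 = 10850436 ≡ 1870 (mod 5251)
1069^8 ≡ 1870^2 = 3496900 ≡ 4985 (mod 5251)
1069^16 ≡ 4985^2 = 24850225 ≡ 2493 (mod 5251)
1069^32 ≡ 2493^2 = 6215049 ≡ 3116 (mod 5251)
1069^64 ≡ 3116^2 = 9709456 ≡ 357 (mod 5251)
1069^107 = 1069^64 · 1069^32 · 1069^8 · 1069^2 · 1069^1 ≡ 357 · 3116 · 4985 · 3294 · 1069 (mod 5251).
Accumulate the product:
357 · 3116 = 1112412 ≡ 4451
4451 · 4985 = 22188235 ≡ 2760
2760 · 3294 = 9091440 ≡ 1959
1959 · 1069 = 2094171 ≡ 4273

4273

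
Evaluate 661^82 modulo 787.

85

Using repeated squaring:
82 in binary is 1010010, i.e. 82 = 64 + 16 + 2.
661^1 ≡ 661 (mod 787)
661^2 ≡ 661^2 = 436921 ≡ 136 (mod 787)
661^4 ≡ 136^2 = 18496 ≡ 395 (mod 787)
661^8 ≡ 395^2 = 156025 ≡ 199 (mod 787)
661^16 ≡ 199^2 = 39601 ≡ 251 (mod 787)
661^32 ≡ 251^2 = 63001 ≡ 41 (mod 787)
661^64 ≡ 41^2 = 1681 ≡ 107 (mod 787)
661^82 = 661^64 · 661^16 · 661^2 ≡ 107 · 251 · 136 (mod 787).
Accumulate the product:
107 · 251 = 26857 ≡ 99
99 · 136 = 13464 ≡ 85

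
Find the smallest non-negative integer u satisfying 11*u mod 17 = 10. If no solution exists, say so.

gcd(11, 17) = 1, so a unique solution mod 17 exists.
11⁻¹ ≡ 14 (mod 17).
u ≡ 14*10 ≡ 4 (mod 17).

4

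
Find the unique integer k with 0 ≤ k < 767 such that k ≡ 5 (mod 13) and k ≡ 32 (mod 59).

13⁻¹ mod 59: 13*50 ≡ 1 (mod 59), so 13⁻¹ ≡ 50.
k = 5 + 13*((32 − 5)*50 mod 59) = 5 + 13*52 = 681.

681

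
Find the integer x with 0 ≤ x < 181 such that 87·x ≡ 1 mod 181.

129

By the extended Euclidean algorithm:
181 = 2·87 + 7
87 = 12·7 + 3
7 = 2·3 + 1
3 = 3·1 + 0
gcd(87, 181) = 1, so the inverse exists.
Back-substitute for 1:
1 = 1·7 − 2·3
  = −2·87 + 25·7
  = 25·181 − 52·87
So 87⁻¹ ≡ −52 ≡ 129 (mod 181).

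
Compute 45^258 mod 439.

145

258 in binary is 100000010, i.e. 258 = 256 + 2.
45^1 ≡ 45 (mod 439)
45^2 ≡ 45^2 = 2025 ≡ 269 (mod 439)
45^4 ≡ 269^2 = 72361 ≡ 365 (mod 439)
45^8 ≡ 365^2 = 133225 ≡ 208 (mod 439)
45^16 ≡ 208^2 = 43264 ≡ 242 (mod 439)
45^32 ≡ 242^2 = 58564 ≡ 177 (mod 439)
45^64 ≡ 177^2 = 31329 ≡ 160 (mod 439)
45^128 ≡ 160^2 = 25600 ≡ 138 (mod 439)
45^256 ≡ 138^2 = 19044 ≡ 167 (mod 439)
45^258 = 45^256 × 45^2 ≡ 167 × 269 (mod 439).
167 × 269 = 44923 ≡ 145 (mod 439).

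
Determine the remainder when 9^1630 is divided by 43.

1630 in binary is 11001011110, i.e. 1630 = 1024 + 512 + 64 + 16 + 8 + 4 + 2.
9^1 ≡ 9 (mod 43)
9^2 ≡ 9^2 = 81 ≡ 38 (mod 43)
9^4 ≡ 38^2 = 1444 ≡ 25 (mod 43)
9^8 ≡ 25^2 = 625 ≡ 23 (mod 43)
9^16 ≡ 23^2 = 529 ≡ 13 (mod 43)
9^32 ≡ 13^2 = 169 ≡ 40 (mod 43)
9^64 ≡ 40^2 = 1600 ≡ 9 (mod 43)
9^128 ≡ 9^2 = 81 ≡ 38 (mod 43)
9^256 ≡ 38^2 = 1444 ≡ 25 (mod 43)
9^512 ≡ 25^2 = 625 ≡ 23 (mod 43)
9^1024 ≡ 23^2 = 529 ≡ 13 (mod 43)
9^1630 = 9^1024 × 9^512 × 9^64 × 9^16 × 9^8 × 9^4 × 9^2 ≡ 13 × 23 × 9 × 13 × 23 × 25 × 38 (mod 43).
Accumulate the product:
13 × 23 = 299 ≡ 41
41 × 9 = 369 ≡ 25
25 × 13 = 325 ≡ 24
24 × 23 = 552 ≡ 36
36 × 25 = 900 ≡ 40
40 × 38 = 1520 ≡ 15

15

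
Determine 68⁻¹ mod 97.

10

By the extended Euclidean algorithm:
97 = 1*68 + 29
68 = 2*29 + 10
29 = 2*10 + 9
10 = 1*9 + 1
9 = 9*1 + 0
gcd(68, 97) = 1, so the inverse exists.
Back-substitute for 1:
1 = 1*10 − 1*9
  = −1*29 + 3*10
  = 3*68 − 7*29
  = −7*97 + 10*68
So 68⁻¹ ≡ 10 (mod 97).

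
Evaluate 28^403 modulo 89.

28^1 ≡ 28 (mod 89)
28^2 ≡ 28^2 = 784 ≡ 72 (mod 89)
28^4 ≡ 72^2 = 5184 ≡ 22 (mod 89)
28^8 ≡ 22^2 = 484 ≡ 39 (mod 89)
28^16 ≡ 39^2 = 1521 ≡ 8 (mod 89)
28^32 ≡ 8^2 = 64 (mod 89)
28^64 ≡ 64^2 = 4096 ≡ 2 (mod 89)
28^128 ≡ 2^2 = 4 (mod 89)
28^256 ≡ 4^2 = 16 (mod 89)
28^403 = 28^256 × 28^128 × 28^16 × 28^2 × 28^1 ≡ 16 × 4 × 8 × 72 × 28 (mod 89).
Accumulate the product:
16 × 4 = 64
64 × 8 = 512 ≡ 67
67 × 72 = 4824 ≡ 18
18 × 28 = 504 ≡ 59

59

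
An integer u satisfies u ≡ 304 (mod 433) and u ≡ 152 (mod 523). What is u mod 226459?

116781

433⁻¹ mod 523: 433·215 ≡ 1 (mod 523), so 433⁻¹ ≡ 215.
u = 304 + 433·((152 − 304)·215 mod 523) = 304 + 433·269 = 116781.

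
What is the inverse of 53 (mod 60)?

Apply the Euclidean algorithm and back-substitute:
60 = 1×53 + 7
53 = 7×7 + 4
7 = 1×4 + 3
4 = 1×3 + 1
3 = 3×1 + 0
gcd(53, 60) = 1, so the inverse exists.
Back-substitute for 1:
1 = 1×4 − 1×3
  = −1×7 + 2×4
  = 2×53 − 15×7
  = −15×60 + 17×53
So 53⁻¹ ≡ 17 (mod 60).

17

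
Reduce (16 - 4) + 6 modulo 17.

1

16 - 4 = 12
12 + 6 = 18 ≡ 1 (mod 17)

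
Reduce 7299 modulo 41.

7299 = 178·41 + 1, so 7299 ≡ 1 (mod 41).

1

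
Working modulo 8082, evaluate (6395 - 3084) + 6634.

1863

6395 - 3084 = 3311
3311 + 6634 = 9945 ≡ 1863 (mod 8082)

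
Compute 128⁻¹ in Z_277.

277 = 2*128 + 21
128 = 6*21 + 2
21 = 10*2 + 1
2 = 2*1 + 0
gcd(128, 277) = 1, so the inverse exists.
Bézout: 1 = 61*277 − 132*128.
So 128⁻¹ ≡ −132 ≡ 145 (mod 277).

145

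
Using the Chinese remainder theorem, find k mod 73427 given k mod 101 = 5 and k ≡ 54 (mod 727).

31315

101⁻¹ mod 727: 101·36 ≡ 1 (mod 727), so 101⁻¹ ≡ 36.
k = 5 + 101·((54 − 5)·36 mod 727) = 5 + 101·310 = 31315.
Check: 31315 mod 101 = 5, 31315 mod 727 = 54. ✓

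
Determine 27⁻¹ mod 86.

Run the extended Euclidean algorithm:
86 = 3·27 + 5
27 = 5·5 + 2
5 = 2·2 + 1
2 = 2·1 + 0
gcd(27, 86) = 1, so the inverse exists.
Back-substitute for 1:
1 = 1·5 − 2·2
  = −2·27 + 11·5
  = 11·86 − 35·27
So 27⁻¹ ≡ −35 ≡ 51 (mod 86).

51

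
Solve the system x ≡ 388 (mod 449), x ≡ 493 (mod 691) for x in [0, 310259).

306606

449⁻¹ mod 691: 449·454 ≡ 1 (mod 691), so 449⁻¹ ≡ 454.
x = 388 + 449·((493 − 388)·454 mod 691) = 388 + 449·682 = 306606.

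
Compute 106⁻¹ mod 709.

301

Run the extended Euclidean algorithm:
709 = 6·106 + 73
106 = 1·73 + 33
73 = 2·33 + 7
33 = 4·7 + 5
7 = 1·5 + 2
5 = 2·2 + 1
2 = 2·1 + 0
gcd(106, 709) = 1, so the inverse exists.
Bézout: 1 = −45·709 + 301·106.
So 106⁻¹ ≡ 301 (mod 709).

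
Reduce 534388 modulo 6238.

534388 = 85·6238 + 4158, so 534388 ≡ 4158 (mod 6238).

4158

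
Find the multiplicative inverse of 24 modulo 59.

32

59 = 2×24 + 11
24 = 2×11 + 2
11 = 5×2 + 1
2 = 2×1 + 0
gcd(24, 59) = 1, so the inverse exists.
Back-substitute for 1:
1 = 1×11 − 5×2
  = −5×24 + 11×11
  = 11×59 − 27×24
So 24⁻¹ ≡ −27 ≡ 32 (mod 59).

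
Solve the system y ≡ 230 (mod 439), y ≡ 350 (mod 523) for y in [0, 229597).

439⁻¹ mod 523: 439×193 ≡ 1 (mod 523), so 439⁻¹ ≡ 193.
y = 230 + 439×((350 − 230)×193 mod 523) = 230 + 439×148 = 65202.
Check: 65202 mod 439 = 230, 65202 mod 523 = 350. ✓

65202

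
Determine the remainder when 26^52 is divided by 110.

16

26^1 ≡ 26 (mod 110)
26^2 ≡ 26^2 = 676 ≡ 16 (mod 110)
26^4 ≡ 16^2 = 256 ≡ 36 (mod 110)
26^8 ≡ 36^2 = 1296 ≡ 86 (mod 110)
26^16 ≡ 86^2 = 7396 ≡ 26 (mod 110)
26^32 ≡ 26^2 = 676 ≡ 16 (mod 110)
26^52 = 26^32 * 26^16 * 26^4 ≡ 16 * 26 * 36 (mod 110).
Accumulate the product:
16 * 26 = 416 ≡ 86
86 * 36 = 3096 ≡ 16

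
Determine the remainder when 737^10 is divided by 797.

By square-and-multiply:
10 in binary is 1010, i.e. 10 = 8 + 2.
737^1 ≡ 737 (mod 797)
737^2 ≡ 737^2 = 543169 ≡ 412 (mod 797)
737^4 ≡ 412^2 = 169744 ≡ 780 (mod 797)
737^8 ≡ 780^2 = 608400 ≡ 289 (mod 797)
737^10 = 737^8 * 737^2 ≡ 289 * 412 (mod 797).
289 * 412 = 119068 ≡ 315 (mod 797).

315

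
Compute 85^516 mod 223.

Using repeated squaring:
85^1 ≡ 85 (mod 223)
85^2 ≡ 85^2 = 7225 ≡ 89 (mod 223)
85^4 ≡ 89^2 = 7921 ≡ 116 (mod 223)
85^8 ≡ 116^2 = 13456 ≡ 76 (mod 223)
85^16 ≡ 76^2 = 5776 ≡ 201 (mod 223)
85^32 ≡ 201^2 = 40401 ≡ 38 (mod 223)
85^64 ≡ 38^2 = 1444 ≡ 106 (mod 223)
85^128 ≡ 106^2 = 11236 ≡ 86 (mod 223)
85^256 ≡ 86^2 = 7396 ≡ 37 (mod 223)
85^512 ≡ 37^2 = 1369 ≡ 31 (mod 223)
85^516 = 85^512 × 85^4 ≡ 31 × 116 (mod 223).
31 × 116 = 3596 ≡ 28 (mod 223).

28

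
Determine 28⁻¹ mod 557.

By the extended Euclidean algorithm:
557 = 19×28 + 25
28 = 1×25 + 3
25 = 8×3 + 1
3 = 3×1 + 0
gcd(28, 557) = 1, so the inverse exists.
Bézout: 1 = 9×557 − 179×28.
So 28⁻¹ ≡ −179 ≡ 378 (mod 557).

378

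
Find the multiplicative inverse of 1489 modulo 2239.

1221

2239 = 1·1489 + 750
1489 = 1·750 + 739
750 = 1·739 + 11
739 = 67·11 + 2
11 = 5·2 + 1
2 = 2·1 + 0
gcd(1489, 2239) = 1, so the inverse exists.
Back-substitute for 1:
1 = 1·11 − 5·2
  = −5·739 + 336·11
  = 336·750 − 341·739
  = −341·1489 + 677·750
  = 677·2239 − 1018·1489
So 1489⁻¹ ≡ −1018 ≡ 1221 (mod 2239).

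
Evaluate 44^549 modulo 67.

45

Using repeated squaring:
549 in binary is 1000100101, i.e. 549 = 512 + 32 + 4 + 1.
44^1 ≡ 44 (mod 67)
44^2 ≡ 44^2 = 1936 ≡ 60 (mod 67)
44^4 ≡ 60^2 = 3600 ≡ 49 (mod 67)
44^8 ≡ 49^2 = 2401 ≡ 56 (mod 67)
44^16 ≡ 56^2 = 3136 ≡ 54 (mod 67)
44^32 ≡ 54^2 = 2916 ≡ 35 (mod 67)
44^64 ≡ 35^2 = 1225 ≡ 19 (mod 67)
44^128 ≡ 19^2 = 361 ≡ 26 (mod 67)
44^256 ≡ 26^2 = 676 ≡ 6 (mod 67)
44^512 ≡ 6^2 = 36 (mod 67)
44^549 = 44^512 * 44^32 * 44^4 * 44^1 ≡ 36 * 35 * 49 * 44 (mod 67).
Accumulate the product:
36 * 35 = 1260 ≡ 54
54 * 49 = 2646 ≡ 33
33 * 44 = 1452 ≡ 45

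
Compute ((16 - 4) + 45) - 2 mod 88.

55

16 - 4 = 12
12 + 45 = 57
57 - 2 = 55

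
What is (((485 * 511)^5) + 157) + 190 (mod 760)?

422

485 * 511 = 247835 ≡ 75 (mod 760)
(75)^5 ≡ 75 (mod 760)
75 + 157 = 232
232 + 190 = 422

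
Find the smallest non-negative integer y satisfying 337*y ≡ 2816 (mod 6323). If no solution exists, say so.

3198

gcd(337, 6323) = 1, so a unique solution mod 6323 exists.
337⁻¹ ≡ 3715 (mod 6323).
y ≡ 3715*2816 ≡ 3198 (mod 6323).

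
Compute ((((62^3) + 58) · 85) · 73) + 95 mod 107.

(62)^3 ≡ 39 (mod 107)
39 + 58 = 97
97 · 85 = 8245 ≡ 6 (mod 107)
6 · 73 = 438 ≡ 10 (mod 107)
10 + 95 = 105

105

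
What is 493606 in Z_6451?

493606 = 76·6451 + 3330, so 493606 ≡ 3330 (mod 6451).

3330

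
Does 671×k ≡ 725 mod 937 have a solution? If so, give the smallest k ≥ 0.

gcd(671, 937) = 1, so a unique solution mod 937 exists.
671⁻¹ ≡ 391 (mod 937).
k ≡ 391×725 ≡ 501 (mod 937).

501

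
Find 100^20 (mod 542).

20 in binary is 10100, i.e. 20 = 16 + 4.
100^1 ≡ 100 (mod 542)
100^2 ≡ 100^2 = 10000 ≡ 244 (mod 542)
100^4 ≡ 244^2 = 59536 ≡ 458 (mod 542)
100^8 ≡ 458^2 = 209764 ≡ 10 (mod 542)
100^16 ≡ 10^2 = 100 (mod 542)
100^20 = 100^16 · 100^4 ≡ 100 · 458 (mod 542).
100 · 458 = 45800 ≡ 272 (mod 542).

272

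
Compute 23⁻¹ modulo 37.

29

By the extended Euclidean algorithm:
37 = 1·23 + 14
23 = 1·14 + 9
14 = 1·9 + 5
9 = 1·5 + 4
5 = 1·4 + 1
4 = 4·1 + 0
gcd(23, 37) = 1, so the inverse exists.
Bézout: 1 = 5·37 − 8·23.
So 23⁻¹ ≡ −8 ≡ 29 (mod 37).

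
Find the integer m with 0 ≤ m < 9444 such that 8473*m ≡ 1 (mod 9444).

By the extended Euclidean algorithm:
9444 = 1*8473 + 971
8473 = 8*971 + 705
971 = 1*705 + 266
705 = 2*266 + 173
266 = 1*173 + 93
173 = 1*93 + 80
93 = 1*80 + 13
80 = 6*13 + 2
13 = 6*2 + 1
2 = 2*1 + 0
gcd(8473, 9444) = 1, so the inverse exists.
Bézout: 1 = 3918*9444 − 4367*8473.
So 8473⁻¹ ≡ −4367 ≡ 5077 (mod 9444).

5077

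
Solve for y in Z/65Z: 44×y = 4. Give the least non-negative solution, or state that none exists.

6

gcd(44, 65) = 1, so a unique solution mod 65 exists.
44⁻¹ ≡ 34 (mod 65).
y ≡ 34×4 ≡ 6 (mod 65).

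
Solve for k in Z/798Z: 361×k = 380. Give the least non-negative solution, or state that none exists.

gcd(361, 798) = 19, and 19 | 380, so solutions exist.
Divide through by 19: 19×k = 20 (mod 42).
19⁻¹ ≡ 31 (mod 42).
k ≡ 31×20 ≡ 32 (mod 42).
The smallest non-negative solution is k = 32.

32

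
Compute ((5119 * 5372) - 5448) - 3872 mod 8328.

5119 * 5372 = 27499268 ≡ 212 (mod 8328)
212 - 5448 = -5236 ≡ 3092 (mod 8328)
3092 - 3872 = -780 ≡ 7548 (mod 8328)

7548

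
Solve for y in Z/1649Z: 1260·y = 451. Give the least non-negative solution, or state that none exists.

gcd(1260, 1649) = 1, so a unique solution mod 1649 exists.
1260⁻¹ ≡ 1454 (mod 1649).
y ≡ 1454·451 ≡ 1101 (mod 1649).

1101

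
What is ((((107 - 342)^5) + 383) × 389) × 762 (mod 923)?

107 - 342 = -235 ≡ 688 (mod 923)
(688)^5 ≡ 116 (mod 923)
116 + 383 = 499
499 × 389 = 194111 ≡ 281 (mod 923)
281 × 762 = 214122 ≡ 909 (mod 923)

909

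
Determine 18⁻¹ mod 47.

34

Apply the Euclidean algorithm and back-substitute:
47 = 2×18 + 11
18 = 1×11 + 7
11 = 1×7 + 4
7 = 1×4 + 3
4 = 1×3 + 1
3 = 3×1 + 0
gcd(18, 47) = 1, so the inverse exists.
Back-substitute for 1:
1 = 1×4 − 1×3
  = −1×7 + 2×4
  = 2×11 − 3×7
  = −3×18 + 5×11
  = 5×47 − 13×18
So 18⁻¹ ≡ −13 ≡ 34 (mod 47).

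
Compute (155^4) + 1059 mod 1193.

845

(155)^4 ≡ 979 (mod 1193)
979 + 1059 = 2038 ≡ 845 (mod 1193)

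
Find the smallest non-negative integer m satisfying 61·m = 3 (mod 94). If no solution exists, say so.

gcd(61, 94) = 1, so a unique solution mod 94 exists.
61⁻¹ ≡ 37 (mod 94).
m ≡ 37·3 ≡ 17 (mod 94).

17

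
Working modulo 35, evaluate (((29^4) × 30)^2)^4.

25

(29)^4 ≡ 1 (mod 35)
1 × 30 = 30
(30)^2 ≡ 25 (mod 35)
(25)^4 ≡ 25 (mod 35)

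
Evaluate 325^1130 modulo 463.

103

1130 in binary is 10001101010, i.e. 1130 = 1024 + 64 + 32 + 8 + 2.
325^1 ≡ 325 (mod 463)
325^2 ≡ 325^2 = 105625 ≡ 61 (mod 463)
325^4 ≡ 61^2 = 3721 ≡ 17 (mod 463)
325^8 ≡ 17^2 = 289 (mod 463)
325^16 ≡ 289^2 = 83521 ≡ 181 (mod 463)
325^32 ≡ 181^2 = 32761 ≡ 351 (mod 463)
325^64 ≡ 351^2 = 123201 ≡ 43 (mod 463)
325^128 ≡ 43^2 = 1849 ≡ 460 (mod 463)
325^256 ≡ 460^2 = 211600 ≡ 9 (mod 463)
325^512 ≡ 9^2 = 81 (mod 463)
325^1024 ≡ 81^2 = 6561 ≡ 79 (mod 463)
325^1130 = 325^1024 · 325^64 · 325^32 · 325^8 · 325^2 ≡ 79 · 43 · 351 · 289 · 61 (mod 463).
Accumulate the product:
79 · 43 = 3397 ≡ 156
156 · 351 = 54756 ≡ 122
122 · 289 = 35258 ≡ 70
70 · 61 = 4270 ≡ 103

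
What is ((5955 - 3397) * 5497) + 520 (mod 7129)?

5955 - 3397 = 2558
2558 * 5497 = 14061326 ≡ 2938 (mod 7129)
2938 + 520 = 3458

3458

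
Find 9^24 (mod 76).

9^1 ≡ 9 (mod 76)
9^2 ≡ 9^2 = 81 ≡ 5 (mod 76)
9^4 ≡ 5^2 = 25 (mod 76)
9^8 ≡ 25^2 = 625 ≡ 17 (mod 76)
9^16 ≡ 17^2 = 289 ≡ 61 (mod 76)
9^24 = 9^16 · 9^8 ≡ 61 · 17 (mod 76).
61 · 17 = 1037 ≡ 49 (mod 76).

49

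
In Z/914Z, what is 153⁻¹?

687

Apply the Euclidean algorithm and back-substitute:
914 = 5×153 + 149
153 = 1×149 + 4
149 = 37×4 + 1
4 = 4×1 + 0
gcd(153, 914) = 1, so the inverse exists.
Back-substitute for 1:
1 = 1×149 − 37×4
  = −37×153 + 38×149
  = 38×914 − 227×153
So 153⁻¹ ≡ −227 ≡ 687 (mod 914).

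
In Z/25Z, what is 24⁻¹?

24

25 = 1×24 + 1
24 = 24×1 + 0
gcd(24, 25) = 1, so the inverse exists.
Bézout: 1 = 1×25 − 1×24.
So 24⁻¹ ≡ −1 ≡ 24 (mod 25).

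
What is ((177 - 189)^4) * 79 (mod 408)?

177 - 189 = -12 ≡ 396 (mod 408)
(396)^4 ≡ 336 (mod 408)
336 * 79 = 26544 ≡ 24 (mod 408)

24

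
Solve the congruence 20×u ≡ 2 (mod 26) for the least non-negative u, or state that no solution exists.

4

gcd(20, 26) = 2, and 2 | 2, so solutions exist.
Divide through by 2: 10×u = 1 (mod 13).
10⁻¹ ≡ 4 (mod 13).
u ≡ 4×1 ≡ 4 (mod 13).
The smallest non-negative solution is u = 4.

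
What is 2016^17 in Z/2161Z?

940

17 in binary is 10001, i.e. 17 = 16 + 1.
2016^1 ≡ 2016 (mod 2161)
2016^2 ≡ 2016^2 = 4064256 ≡ 1576 (mod 2161)
2016^4 ≡ 1576^2 = 2483776 ≡ 787 (mod 2161)
2016^8 ≡ 787^2 = 619369 ≡ 1323 (mod 2161)
2016^16 ≡ 1323^2 = 1750329 ≡ 2080 (mod 2161)
2016^17 = 2016^16 · 2016^1 ≡ 2080 · 2016 (mod 2161).
2080 · 2016 = 4193280 ≡ 940 (mod 2161).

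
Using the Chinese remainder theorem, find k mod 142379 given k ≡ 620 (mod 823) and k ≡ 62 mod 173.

823⁻¹ mod 173: 823×70 ≡ 1 (mod 173), so 823⁻¹ ≡ 70.
k = 620 + 823×((62 − 620)×70 mod 173) = 620 + 823×38 = 31894.

31894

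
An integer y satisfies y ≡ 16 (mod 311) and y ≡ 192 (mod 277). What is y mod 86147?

67503

311⁻¹ mod 277: 311*220 ≡ 1 (mod 277), so 311⁻¹ ≡ 220.
y = 16 + 311*((192 − 16)*220 mod 277) = 16 + 311*217 = 67503.
Check: 67503 mod 311 = 16, 67503 mod 277 = 192. ✓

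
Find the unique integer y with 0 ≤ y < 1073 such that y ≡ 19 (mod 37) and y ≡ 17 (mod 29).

37⁻¹ mod 29: 37·11 ≡ 1 (mod 29), so 37⁻¹ ≡ 11.
y = 19 + 37·((17 − 19)·11 mod 29) = 19 + 37·7 = 278.
Check: 278 mod 37 = 19, 278 mod 29 = 17. ✓

278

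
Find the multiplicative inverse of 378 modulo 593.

Apply the Euclidean algorithm and back-substitute:
593 = 1·378 + 215
378 = 1·215 + 163
215 = 1·163 + 52
163 = 3·52 + 7
52 = 7·7 + 3
7 = 2·3 + 1
3 = 3·1 + 0
gcd(378, 593) = 1, so the inverse exists.
Bézout: 1 = −109·593 + 171·378.
So 378⁻¹ ≡ 171 (mod 593).

171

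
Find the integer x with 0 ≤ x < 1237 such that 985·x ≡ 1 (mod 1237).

1183

Run the extended Euclidean algorithm:
1237 = 1*985 + 252
985 = 3*252 + 229
252 = 1*229 + 23
229 = 9*23 + 22
23 = 1*22 + 1
22 = 22*1 + 0
gcd(985, 1237) = 1, so the inverse exists.
Back-substitute for 1:
1 = 1*23 − 1*22
  = −1*229 + 10*23
  = 10*252 − 11*229
  = −11*985 + 43*252
  = 43*1237 − 54*985
So 985⁻¹ ≡ −54 ≡ 1183 (mod 1237).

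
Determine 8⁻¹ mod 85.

Run the extended Euclidean algorithm:
85 = 10·8 + 5
8 = 1·5 + 3
5 = 1·3 + 2
3 = 1·2 + 1
2 = 2·1 + 0
gcd(8, 85) = 1, so the inverse exists.
Back-substitute for 1:
1 = 1·3 − 1·2
  = −1·5 + 2·3
  = 2·8 − 3·5
  = −3·85 + 32·8
So 8⁻¹ ≡ 32 (mod 85).

32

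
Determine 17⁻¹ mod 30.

23

30 = 1×17 + 13
17 = 1×13 + 4
13 = 3×4 + 1
4 = 4×1 + 0
gcd(17, 30) = 1, so the inverse exists.
Bézout: 1 = 4×30 − 7×17.
So 17⁻¹ ≡ −7 ≡ 23 (mod 30).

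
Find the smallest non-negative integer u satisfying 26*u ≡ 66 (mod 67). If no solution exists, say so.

gcd(26, 67) = 1, so a unique solution mod 67 exists.
26⁻¹ ≡ 49 (mod 67).
u ≡ 49*66 ≡ 18 (mod 67).

18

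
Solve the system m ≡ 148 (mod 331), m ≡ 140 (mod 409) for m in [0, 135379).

331⁻¹ mod 409: 331·194 ≡ 1 (mod 409), so 331⁻¹ ≡ 194.
m = 148 + 331·((140 − 148)·194 mod 409) = 148 + 331·84 = 27952.

27952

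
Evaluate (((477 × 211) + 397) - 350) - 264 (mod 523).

14

477 × 211 = 100647 ≡ 231 (mod 523)
231 + 397 = 628 ≡ 105 (mod 523)
105 - 350 = -245 ≡ 278 (mod 523)
278 - 264 = 14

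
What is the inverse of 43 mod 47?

35

47 = 1*43 + 4
43 = 10*4 + 3
4 = 1*3 + 1
3 = 3*1 + 0
gcd(43, 47) = 1, so the inverse exists.
Back-substitute for 1:
1 = 1*4 − 1*3
  = −1*43 + 11*4
  = 11*47 − 12*43
So 43⁻¹ ≡ −12 ≡ 35 (mod 47).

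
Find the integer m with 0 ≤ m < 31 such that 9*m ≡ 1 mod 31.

Run the extended Euclidean algorithm:
31 = 3×9 + 4
9 = 2×4 + 1
4 = 4×1 + 0
gcd(9, 31) = 1, so the inverse exists.
Back-substitute for 1:
1 = 1×9 − 2×4
  = −2×31 + 7×9
So 9⁻¹ ≡ 7 (mod 31).

7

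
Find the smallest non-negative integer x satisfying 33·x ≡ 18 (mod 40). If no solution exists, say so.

gcd(33, 40) = 1, so a unique solution mod 40 exists.
33⁻¹ ≡ 17 (mod 40).
x ≡ 17·18 ≡ 26 (mod 40).

26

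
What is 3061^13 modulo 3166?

3013

13 in binary is 1101, i.e. 13 = 8 + 4 + 1.
3061^1 ≡ 3061 (mod 3166)
3061^2 ≡ 3061^2 = 9369721 ≡ 1527 (mod 3166)
3061^4 ≡ 1527^2 = 2331729 ≡ 1553 (mod 3166)
3061^8 ≡ 1553^2 = 2411809 ≡ 2483 (mod 3166)
3061^13 = 3061^8 * 3061^4 * 3061^1 ≡ 2483 * 1553 * 3061 (mod 3166).
Accumulate the product:
2483 * 1553 = 3856099 ≡ 3077
3077 * 3061 = 9418697 ≡ 3013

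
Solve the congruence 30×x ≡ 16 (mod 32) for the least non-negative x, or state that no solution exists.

gcd(30, 32) = 2, and 2 | 16, so solutions exist.
Divide through by 2: 15×x ≡ 8 (mod 16).
15⁻¹ ≡ 15 (mod 16).
x ≡ 15×8 ≡ 8 (mod 16).
The smallest non-negative solution is x = 8.

8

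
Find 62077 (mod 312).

301

62077 = 198*312 + 301, so 62077 ≡ 301 (mod 312).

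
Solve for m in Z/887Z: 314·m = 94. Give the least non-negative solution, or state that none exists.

gcd(314, 887) = 1, so a unique solution mod 887 exists.
314⁻¹ ≡ 500 (mod 887).
m ≡ 500·94 ≡ 876 (mod 887).

876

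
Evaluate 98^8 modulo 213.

178

By square-and-multiply:
98^1 ≡ 98 (mod 213)
98^2 ≡ 98^2 = 9604 ≡ 19 (mod 213)
98^4 ≡ 19^2 = 361 ≡ 148 (mod 213)
98^8 ≡ 148^2 = 21904 ≡ 178 (mod 213)
So 98^8 ≡ 178 (mod 213).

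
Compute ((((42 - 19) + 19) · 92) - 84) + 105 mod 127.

75

42 - 19 = 23
23 + 19 = 42
42 · 92 = 3864 ≡ 54 (mod 127)
54 - 84 = -30 ≡ 97 (mod 127)
97 + 105 = 202 ≡ 75 (mod 127)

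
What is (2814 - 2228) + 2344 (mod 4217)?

2814 - 2228 = 586
586 + 2344 = 2930

2930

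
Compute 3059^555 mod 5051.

Compute successive squares:
555 in binary is 1000101011, i.e. 555 = 512 + 32 + 8 + 2 + 1.
3059^1 ≡ 3059 (mod 5051)
3059^2 ≡ 3059^2 = 9357481 ≡ 3029 (mod 5051)
3059^4 ≡ 3029^2 = 9174841 ≡ 2225 (mod 5051)
3059^8 ≡ 2225^2 = 4950625 ≡ 645 (mod 5051)
3059^16 ≡ 645^2 = 416025 ≡ 1843 (mod 5051)
3059^32 ≡ 1843^2 = 3396649 ≡ 2377 (mod 5051)
3059^64 ≡ 2377^2 = 5650129 ≡ 3111 (mod 5051)
3059^128 ≡ 3111^2 = 9678321 ≡ 605 (mod 5051)
3059^256 ≡ 605^2 = 366025 ≡ 2353 (mod 5051)
3059^512 ≡ 2353^2 = 5536609 ≡ 713 (mod 5051)
3059^555 = 3059^512 * 3059^32 * 3059^8 * 3059^2 * 3059^1 ≡ 713 * 2377 * 645 * 3029 * 3059 (mod 5051).
Accumulate the product:
713 * 2377 = 1694801 ≡ 2716
2716 * 645 = 1751820 ≡ 4174
4174 * 3029 = 12643046 ≡ 393
393 * 3059 = 1202187 ≡ 49

49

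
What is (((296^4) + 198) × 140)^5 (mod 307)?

202

(296)^4 ≡ 212 (mod 307)
212 + 198 = 410 ≡ 103 (mod 307)
103 × 140 = 14420 ≡ 298 (mod 307)
(298)^5 ≡ 202 (mod 307)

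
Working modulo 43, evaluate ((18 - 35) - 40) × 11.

18

18 - 35 = -17 ≡ 26 (mod 43)
26 - 40 = -14 ≡ 29 (mod 43)
29 × 11 = 319 ≡ 18 (mod 43)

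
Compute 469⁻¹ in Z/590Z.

590 = 1×469 + 121
469 = 3×121 + 106
121 = 1×106 + 15
106 = 7×15 + 1
15 = 15×1 + 0
gcd(469, 590) = 1, so the inverse exists.
Bézout: 1 = −31×590 + 39×469.
So 469⁻¹ ≡ 39 (mod 590).

39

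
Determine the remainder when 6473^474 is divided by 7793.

1186

6473^1 ≡ 6473 (mod 7793)
6473^2 ≡ 6473^2 = 41899729 ≡ 4561 (mod 7793)
6473^4 ≡ 4561^2 = 20802721 ≡ 3204 (mod 7793)
6473^8 ≡ 3204^2 = 10265616 ≡ 2235 (mod 7793)
6473^16 ≡ 2235^2 = 4995225 ≡ 7705 (mod 7793)
6473^32 ≡ 7705^2 = 59367025 ≡ 7744 (mod 7793)
6473^64 ≡ 7744^2 = 59969536 ≡ 2401 (mod 7793)
6473^128 ≡ 2401^2 = 5764801 ≡ 5774 (mod 7793)
6473^256 ≡ 5774^2 = 33339076 ≡ 622 (mod 7793)
6473^474 = 6473^256 * 6473^128 * 6473^64 * 6473^16 * 6473^8 * 6473^2 ≡ 622 * 5774 * 2401 * 7705 * 2235 * 4561 (mod 7793).
Accumulate the product:
622 * 5774 = 3591428 ≡ 6648
6648 * 2401 = 15961848 ≡ 1784
1784 * 7705 = 13745720 ≡ 6661
6661 * 2235 = 14887335 ≡ 2705
2705 * 4561 = 12337505 ≡ 1186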